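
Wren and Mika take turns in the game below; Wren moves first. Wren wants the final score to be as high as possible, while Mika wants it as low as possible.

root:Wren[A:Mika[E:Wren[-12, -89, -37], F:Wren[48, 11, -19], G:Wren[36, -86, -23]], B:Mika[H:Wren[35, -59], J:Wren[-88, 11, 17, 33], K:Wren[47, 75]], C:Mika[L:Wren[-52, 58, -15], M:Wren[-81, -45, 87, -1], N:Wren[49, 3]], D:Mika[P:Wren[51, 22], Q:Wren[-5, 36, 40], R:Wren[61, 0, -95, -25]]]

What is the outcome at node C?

L (Wren): max(-52, 58, -15) = 58
M (Wren): max(-81, -45, 87, -1) = 87
N (Wren): max(49, 3) = 49
C (Mika): min(58, 87, 49) = 49

49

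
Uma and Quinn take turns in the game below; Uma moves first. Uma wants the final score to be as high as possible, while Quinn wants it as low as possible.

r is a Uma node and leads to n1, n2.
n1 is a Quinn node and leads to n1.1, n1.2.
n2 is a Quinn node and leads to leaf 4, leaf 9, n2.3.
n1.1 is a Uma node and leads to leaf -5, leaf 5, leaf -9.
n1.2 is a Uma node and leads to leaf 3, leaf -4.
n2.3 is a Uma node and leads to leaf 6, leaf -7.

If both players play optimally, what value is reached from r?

n1.1 (Uma): max(-5, 5, -9) = 5
n1.2 (Uma): max(3, -4) = 3
n1 (Quinn): min(5, 3) = 3
n2.3 (Uma): max(6, -7) = 6
n2 (Quinn): min(4, 9, 6) = 4
r (Uma): max(3, 4) = 4

4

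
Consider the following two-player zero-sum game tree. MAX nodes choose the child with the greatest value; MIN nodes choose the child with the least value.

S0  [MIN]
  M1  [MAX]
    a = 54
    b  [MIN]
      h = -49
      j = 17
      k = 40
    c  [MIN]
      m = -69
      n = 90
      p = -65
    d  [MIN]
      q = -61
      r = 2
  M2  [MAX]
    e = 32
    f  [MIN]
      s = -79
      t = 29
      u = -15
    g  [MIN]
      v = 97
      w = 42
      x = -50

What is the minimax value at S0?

b (MIN): min(-49, 17, 40) = -49
c (MIN): min(-69, 90, -65) = -69
d (MIN): min(-61, 2) = -61
M1 (MAX): max(54, -49, -69, -61) = 54
f (MIN): min(-79, 29, -15) = -79
g (MIN): min(97, 42, -50) = -50
M2 (MAX): max(32, -79, -50) = 32
S0 (MIN): min(54, 32) = 32

32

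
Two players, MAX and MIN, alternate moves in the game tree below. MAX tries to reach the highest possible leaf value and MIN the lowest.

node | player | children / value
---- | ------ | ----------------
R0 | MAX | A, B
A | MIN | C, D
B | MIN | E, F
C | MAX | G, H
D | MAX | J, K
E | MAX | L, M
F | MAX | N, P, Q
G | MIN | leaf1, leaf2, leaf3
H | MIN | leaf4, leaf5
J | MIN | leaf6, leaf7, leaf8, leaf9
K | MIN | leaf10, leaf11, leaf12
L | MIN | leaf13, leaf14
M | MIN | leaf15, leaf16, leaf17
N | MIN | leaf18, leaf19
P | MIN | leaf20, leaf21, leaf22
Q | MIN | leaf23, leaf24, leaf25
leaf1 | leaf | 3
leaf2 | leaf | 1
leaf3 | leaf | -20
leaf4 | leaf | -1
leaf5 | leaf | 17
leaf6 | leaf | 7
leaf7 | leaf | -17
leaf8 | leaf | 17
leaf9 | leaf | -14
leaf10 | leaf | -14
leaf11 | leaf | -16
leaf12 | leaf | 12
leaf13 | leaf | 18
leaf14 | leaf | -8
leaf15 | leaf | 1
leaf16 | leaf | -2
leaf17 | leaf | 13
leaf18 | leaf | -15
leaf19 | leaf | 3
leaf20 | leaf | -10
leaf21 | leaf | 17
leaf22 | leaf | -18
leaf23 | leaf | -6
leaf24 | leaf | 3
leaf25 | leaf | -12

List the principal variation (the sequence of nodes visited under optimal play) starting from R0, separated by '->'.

R0 -> B -> F -> Q -> leaf25

G (MIN): min(3, 1, -20) = -20
H (MIN): min(-1, 17) = -1
C (MAX): max(-20, -1) = -1
J (MIN): min(7, -17, 17, -14) = -17
K (MIN): min(-14, -16, 12) = -16
D (MAX): max(-17, -16) = -16
A (MIN): min(-1, -16) = -16
L (MIN): min(18, -8) = -8
M (MIN): min(1, -2, 13) = -2
E (MAX): max(-8, -2) = -2
N (MIN): min(-15, 3) = -15
P (MIN): min(-10, 17, -18) = -18
Q (MIN): min(-6, 3, -12) = -12
F (MAX): max(-15, -18, -12) = -12
B (MIN): min(-2, -12) = -12
R0 (MAX): max(-16, -12) = -12
At R0, MAX picks B (highest: -12).
At B, MIN picks F (lowest: -12).
At F, MAX picks Q (highest: -12).
At Q, MIN picks leaf25 (lowest: -12).
Terminal value -12.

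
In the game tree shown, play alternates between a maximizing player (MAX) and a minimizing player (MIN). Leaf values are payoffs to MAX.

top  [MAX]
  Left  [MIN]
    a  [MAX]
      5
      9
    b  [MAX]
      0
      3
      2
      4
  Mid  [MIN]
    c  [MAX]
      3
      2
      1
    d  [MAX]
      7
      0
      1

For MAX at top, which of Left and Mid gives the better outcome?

a (MAX): max(5, 9) = 9
b (MAX): max(0, 3, 2, 4) = 4
Left (MIN): min(9, 4) = 4
c (MAX): max(3, 2, 1) = 3
d (MAX): max(7, 0, 1) = 7
Mid (MIN): min(3, 7) = 3
MAX prefers the higher value; Left=4, Mid=3. Left is better since 4 > 3.

Left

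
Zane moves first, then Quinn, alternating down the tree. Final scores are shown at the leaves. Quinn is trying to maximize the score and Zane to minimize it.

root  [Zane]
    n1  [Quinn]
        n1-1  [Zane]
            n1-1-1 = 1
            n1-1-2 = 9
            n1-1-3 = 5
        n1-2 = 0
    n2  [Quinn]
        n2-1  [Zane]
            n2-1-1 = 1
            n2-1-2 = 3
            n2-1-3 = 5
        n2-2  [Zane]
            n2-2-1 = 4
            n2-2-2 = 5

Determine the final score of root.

n1-1 (Zane): min(1, 9, 5) = 1
n1 (Quinn): max(1, 0) = 1
n2-1 (Zane): min(1, 3, 5) = 1
n2-2 (Zane): min(4, 5) = 4
n2 (Quinn): max(1, 4) = 4
root (Zane): min(1, 4) = 1

1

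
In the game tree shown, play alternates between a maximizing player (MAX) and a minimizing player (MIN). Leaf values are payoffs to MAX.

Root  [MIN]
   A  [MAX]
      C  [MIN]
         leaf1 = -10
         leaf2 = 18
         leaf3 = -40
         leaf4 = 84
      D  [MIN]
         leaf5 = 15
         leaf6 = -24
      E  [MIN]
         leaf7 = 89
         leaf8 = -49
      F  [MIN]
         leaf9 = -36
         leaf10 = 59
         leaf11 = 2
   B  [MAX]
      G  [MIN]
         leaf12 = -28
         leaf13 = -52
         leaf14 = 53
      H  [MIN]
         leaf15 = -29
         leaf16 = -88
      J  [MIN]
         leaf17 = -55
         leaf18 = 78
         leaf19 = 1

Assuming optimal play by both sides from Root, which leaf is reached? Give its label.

C (MIN): min(-10, 18, -40, 84) = -40
D (MIN): min(15, -24) = -24
E (MIN): min(89, -49) = -49
F (MIN): min(-36, 59, 2) = -36
A (MAX): max(-40, -24, -49, -36) = -24
G (MIN): min(-28, -52, 53) = -52
H (MIN): min(-29, -88) = -88
J (MIN): min(-55, 78, 1) = -55
B (MAX): max(-52, -88, -55) = -52
Root (MIN): min(-24, -52) = -52
At Root, MIN picks B (lowest: -52).
At B, MAX picks G (highest: -52).
At G, MIN picks leaf13 (lowest: -52).
Terminal value -52.

leaf13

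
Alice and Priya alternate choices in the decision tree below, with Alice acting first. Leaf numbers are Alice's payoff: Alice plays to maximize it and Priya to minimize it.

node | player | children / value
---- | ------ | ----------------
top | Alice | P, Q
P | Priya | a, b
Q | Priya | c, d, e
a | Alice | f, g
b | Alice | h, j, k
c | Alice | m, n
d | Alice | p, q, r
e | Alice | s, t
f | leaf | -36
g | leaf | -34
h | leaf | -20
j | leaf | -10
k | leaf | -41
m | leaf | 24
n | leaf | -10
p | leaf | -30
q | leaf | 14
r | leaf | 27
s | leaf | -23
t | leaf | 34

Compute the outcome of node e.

e (Alice): max(-23, 34) = 34

34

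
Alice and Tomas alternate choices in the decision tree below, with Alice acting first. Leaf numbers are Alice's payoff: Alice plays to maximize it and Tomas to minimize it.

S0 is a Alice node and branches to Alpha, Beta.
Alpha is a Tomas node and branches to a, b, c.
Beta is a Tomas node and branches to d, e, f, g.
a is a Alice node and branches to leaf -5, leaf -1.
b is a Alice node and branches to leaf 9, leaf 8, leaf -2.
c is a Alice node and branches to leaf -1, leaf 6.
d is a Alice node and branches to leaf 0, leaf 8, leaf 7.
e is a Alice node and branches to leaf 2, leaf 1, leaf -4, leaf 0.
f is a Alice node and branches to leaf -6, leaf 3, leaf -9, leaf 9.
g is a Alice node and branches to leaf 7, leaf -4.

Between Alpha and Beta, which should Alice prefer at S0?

Beta

a (Alice): max(-5, -1) = -1
b (Alice): max(9, 8, -2) = 9
c (Alice): max(-1, 6) = 6
Alpha (Tomas): min(-1, 9, 6) = -1
d (Alice): max(0, 8, 7) = 8
e (Alice): max(2, 1, -4, 0) = 2
f (Alice): max(-6, 3, -9, 9) = 9
g (Alice): max(7, -4) = 7
Beta (Tomas): min(8, 2, 9, 7) = 2
Alice prefers the higher value; Alpha=-1, Beta=2. Beta is better since 2 > -1.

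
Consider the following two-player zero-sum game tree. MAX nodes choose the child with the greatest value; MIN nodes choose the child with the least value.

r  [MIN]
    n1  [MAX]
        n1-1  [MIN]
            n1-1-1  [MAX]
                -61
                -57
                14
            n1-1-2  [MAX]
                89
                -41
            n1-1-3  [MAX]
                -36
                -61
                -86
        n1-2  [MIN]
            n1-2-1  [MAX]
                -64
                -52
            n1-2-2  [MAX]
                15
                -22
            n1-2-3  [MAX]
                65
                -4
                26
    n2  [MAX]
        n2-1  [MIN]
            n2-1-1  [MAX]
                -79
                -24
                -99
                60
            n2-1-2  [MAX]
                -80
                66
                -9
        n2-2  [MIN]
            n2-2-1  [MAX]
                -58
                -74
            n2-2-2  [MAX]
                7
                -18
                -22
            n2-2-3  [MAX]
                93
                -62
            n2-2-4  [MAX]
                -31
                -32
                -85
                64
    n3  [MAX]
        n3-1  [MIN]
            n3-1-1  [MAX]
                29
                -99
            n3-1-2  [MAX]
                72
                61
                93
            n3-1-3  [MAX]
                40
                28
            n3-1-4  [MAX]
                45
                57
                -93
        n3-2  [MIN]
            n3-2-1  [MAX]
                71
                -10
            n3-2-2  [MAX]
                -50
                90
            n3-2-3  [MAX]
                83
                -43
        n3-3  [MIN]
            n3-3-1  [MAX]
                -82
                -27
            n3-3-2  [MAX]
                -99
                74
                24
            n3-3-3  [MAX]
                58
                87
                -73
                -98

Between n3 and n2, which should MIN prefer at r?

n2

n3-1-1 (MAX): max(29, -99) = 29
n3-1-2 (MAX): max(72, 61, 93) = 93
n3-1-3 (MAX): max(40, 28) = 40
n3-1-4 (MAX): max(45, 57, -93) = 57
n3-1 (MIN): min(29, 93, 40, 57) = 29
n3-2-1 (MAX): max(71, -10) = 71
n3-2-2 (MAX): max(-50, 90) = 90
n3-2-3 (MAX): max(83, -43) = 83
n3-2 (MIN): min(71, 90, 83) = 71
n3-3-1 (MAX): max(-82, -27) = -27
n3-3-2 (MAX): max(-99, 74, 24) = 74
n3-3-3 (MAX): max(58, 87, -73, -98) = 87
n3-3 (MIN): min(-27, 74, 87) = -27
n3 (MAX): max(29, 71, -27) = 71
n2-1-1 (MAX): max(-79, -24, -99, 60) = 60
n2-1-2 (MAX): max(-80, 66, -9) = 66
n2-1 (MIN): min(60, 66) = 60
n2-2-1 (MAX): max(-58, -74) = -58
n2-2-2 (MAX): max(7, -18, -22) = 7
n2-2-3 (MAX): max(93, -62) = 93
n2-2-4 (MAX): max(-31, -32, -85, 64) = 64
n2-2 (MIN): min(-58, 7, 93, 64) = -58
n2 (MAX): max(60, -58) = 60
MIN prefers the lower value; n3=71, n2=60. n2 is better since 60 < 71.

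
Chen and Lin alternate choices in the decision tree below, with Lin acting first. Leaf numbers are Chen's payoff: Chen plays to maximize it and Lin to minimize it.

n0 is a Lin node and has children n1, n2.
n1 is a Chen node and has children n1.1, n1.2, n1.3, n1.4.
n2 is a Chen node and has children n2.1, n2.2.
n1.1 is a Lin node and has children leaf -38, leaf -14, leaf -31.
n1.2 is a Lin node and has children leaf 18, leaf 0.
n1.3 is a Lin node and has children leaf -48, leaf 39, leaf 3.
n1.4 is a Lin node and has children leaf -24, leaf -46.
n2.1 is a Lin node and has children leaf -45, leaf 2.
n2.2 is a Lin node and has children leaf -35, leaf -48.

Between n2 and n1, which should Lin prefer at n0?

n2

n2.1 (Lin): min(-45, 2) = -45
n2.2 (Lin): min(-35, -48) = -48
n2 (Chen): max(-45, -48) = -45
n1.1 (Lin): min(-38, -14, -31) = -38
n1.2 (Lin): min(18, 0) = 0
n1.3 (Lin): min(-48, 39, 3) = -48
n1.4 (Lin): min(-24, -46) = -46
n1 (Chen): max(-38, 0, -48, -46) = 0
Lin prefers the lower value; n2=-45, n1=0. n2 is better since -45 < 0.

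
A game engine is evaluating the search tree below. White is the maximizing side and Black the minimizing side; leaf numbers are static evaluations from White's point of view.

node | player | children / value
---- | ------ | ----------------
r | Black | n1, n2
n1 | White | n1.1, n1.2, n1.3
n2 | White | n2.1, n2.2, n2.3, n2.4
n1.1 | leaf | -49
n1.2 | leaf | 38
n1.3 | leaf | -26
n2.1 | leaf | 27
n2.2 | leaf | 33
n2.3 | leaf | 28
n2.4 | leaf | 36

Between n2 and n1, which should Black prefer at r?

n2 (White): max(27, 33, 28, 36) = 36
n1 (White): max(-49, 38, -26) = 38
Black prefers the lower value; n2=36, n1=38. n2 is better since 36 < 38.

n2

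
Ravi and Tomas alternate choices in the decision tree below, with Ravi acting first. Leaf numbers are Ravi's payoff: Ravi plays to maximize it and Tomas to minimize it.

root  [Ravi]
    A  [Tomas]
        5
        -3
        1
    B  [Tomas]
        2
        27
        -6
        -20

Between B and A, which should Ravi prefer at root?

B (Tomas): min(2, 27, -6, -20) = -20
A (Tomas): min(5, -3, 1) = -3
Ravi prefers the higher value; B=-20, A=-3. A is better since -3 > -20.

A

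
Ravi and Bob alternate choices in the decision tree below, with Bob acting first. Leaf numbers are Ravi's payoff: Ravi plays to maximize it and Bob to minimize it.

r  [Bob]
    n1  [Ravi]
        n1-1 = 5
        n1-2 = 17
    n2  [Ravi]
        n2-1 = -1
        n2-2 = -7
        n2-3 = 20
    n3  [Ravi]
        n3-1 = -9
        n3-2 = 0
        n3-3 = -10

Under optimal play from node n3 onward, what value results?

n3 (Ravi): max(-9, 0, -10) = 0

0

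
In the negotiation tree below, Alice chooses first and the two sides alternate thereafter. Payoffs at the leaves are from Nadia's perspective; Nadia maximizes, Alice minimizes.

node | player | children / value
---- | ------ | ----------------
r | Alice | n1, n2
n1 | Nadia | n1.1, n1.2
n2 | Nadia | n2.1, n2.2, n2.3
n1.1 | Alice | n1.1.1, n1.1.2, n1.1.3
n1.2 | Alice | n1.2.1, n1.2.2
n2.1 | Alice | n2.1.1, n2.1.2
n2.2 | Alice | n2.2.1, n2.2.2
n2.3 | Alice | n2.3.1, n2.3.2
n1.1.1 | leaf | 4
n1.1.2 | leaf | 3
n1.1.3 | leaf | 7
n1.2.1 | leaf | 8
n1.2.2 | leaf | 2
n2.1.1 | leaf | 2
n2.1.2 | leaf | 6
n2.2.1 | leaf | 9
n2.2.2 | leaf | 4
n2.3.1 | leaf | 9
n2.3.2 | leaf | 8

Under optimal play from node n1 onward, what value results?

3

n1.1 (Alice): min(4, 3, 7) = 3
n1.2 (Alice): min(8, 2) = 2
n1 (Nadia): max(3, 2) = 3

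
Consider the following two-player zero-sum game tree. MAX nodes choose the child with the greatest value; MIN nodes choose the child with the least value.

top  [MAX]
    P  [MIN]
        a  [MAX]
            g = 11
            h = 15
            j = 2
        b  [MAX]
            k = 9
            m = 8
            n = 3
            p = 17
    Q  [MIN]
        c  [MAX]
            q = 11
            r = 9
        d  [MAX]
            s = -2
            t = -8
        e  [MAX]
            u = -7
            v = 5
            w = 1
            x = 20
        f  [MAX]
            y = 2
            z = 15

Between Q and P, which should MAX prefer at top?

c (MAX): max(11, 9) = 11
d (MAX): max(-2, -8) = -2
e (MAX): max(-7, 5, 1, 20) = 20
f (MAX): max(2, 15) = 15
Q (MIN): min(11, -2, 20, 15) = -2
a (MAX): max(11, 15, 2) = 15
b (MAX): max(9, 8, 3, 17) = 17
P (MIN): min(15, 17) = 15
MAX prefers the higher value; Q=-2, P=15. P is better since 15 > -2.

P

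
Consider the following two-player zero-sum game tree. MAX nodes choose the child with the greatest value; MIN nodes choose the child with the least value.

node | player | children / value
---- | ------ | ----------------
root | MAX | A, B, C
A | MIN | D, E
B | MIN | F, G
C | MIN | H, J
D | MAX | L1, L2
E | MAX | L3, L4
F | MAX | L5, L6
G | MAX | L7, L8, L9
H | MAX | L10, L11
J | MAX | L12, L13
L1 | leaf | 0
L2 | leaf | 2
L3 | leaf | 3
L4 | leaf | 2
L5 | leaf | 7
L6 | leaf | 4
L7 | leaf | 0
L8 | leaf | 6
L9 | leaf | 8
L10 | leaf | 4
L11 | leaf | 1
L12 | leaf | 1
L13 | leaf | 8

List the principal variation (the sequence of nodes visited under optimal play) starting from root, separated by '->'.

root -> B -> F -> L5

D (MAX): max(0, 2) = 2
E (MAX): max(3, 2) = 3
A (MIN): min(2, 3) = 2
F (MAX): max(7, 4) = 7
G (MAX): max(0, 6, 8) = 8
B (MIN): min(7, 8) = 7
H (MAX): max(4, 1) = 4
J (MAX): max(1, 8) = 8
C (MIN): min(4, 8) = 4
root (MAX): max(2, 7, 4) = 7
At root, MAX picks B (highest: 7).
At B, MIN picks F (lowest: 7).
At F, MAX picks L5 (highest: 7).
Terminal value 7.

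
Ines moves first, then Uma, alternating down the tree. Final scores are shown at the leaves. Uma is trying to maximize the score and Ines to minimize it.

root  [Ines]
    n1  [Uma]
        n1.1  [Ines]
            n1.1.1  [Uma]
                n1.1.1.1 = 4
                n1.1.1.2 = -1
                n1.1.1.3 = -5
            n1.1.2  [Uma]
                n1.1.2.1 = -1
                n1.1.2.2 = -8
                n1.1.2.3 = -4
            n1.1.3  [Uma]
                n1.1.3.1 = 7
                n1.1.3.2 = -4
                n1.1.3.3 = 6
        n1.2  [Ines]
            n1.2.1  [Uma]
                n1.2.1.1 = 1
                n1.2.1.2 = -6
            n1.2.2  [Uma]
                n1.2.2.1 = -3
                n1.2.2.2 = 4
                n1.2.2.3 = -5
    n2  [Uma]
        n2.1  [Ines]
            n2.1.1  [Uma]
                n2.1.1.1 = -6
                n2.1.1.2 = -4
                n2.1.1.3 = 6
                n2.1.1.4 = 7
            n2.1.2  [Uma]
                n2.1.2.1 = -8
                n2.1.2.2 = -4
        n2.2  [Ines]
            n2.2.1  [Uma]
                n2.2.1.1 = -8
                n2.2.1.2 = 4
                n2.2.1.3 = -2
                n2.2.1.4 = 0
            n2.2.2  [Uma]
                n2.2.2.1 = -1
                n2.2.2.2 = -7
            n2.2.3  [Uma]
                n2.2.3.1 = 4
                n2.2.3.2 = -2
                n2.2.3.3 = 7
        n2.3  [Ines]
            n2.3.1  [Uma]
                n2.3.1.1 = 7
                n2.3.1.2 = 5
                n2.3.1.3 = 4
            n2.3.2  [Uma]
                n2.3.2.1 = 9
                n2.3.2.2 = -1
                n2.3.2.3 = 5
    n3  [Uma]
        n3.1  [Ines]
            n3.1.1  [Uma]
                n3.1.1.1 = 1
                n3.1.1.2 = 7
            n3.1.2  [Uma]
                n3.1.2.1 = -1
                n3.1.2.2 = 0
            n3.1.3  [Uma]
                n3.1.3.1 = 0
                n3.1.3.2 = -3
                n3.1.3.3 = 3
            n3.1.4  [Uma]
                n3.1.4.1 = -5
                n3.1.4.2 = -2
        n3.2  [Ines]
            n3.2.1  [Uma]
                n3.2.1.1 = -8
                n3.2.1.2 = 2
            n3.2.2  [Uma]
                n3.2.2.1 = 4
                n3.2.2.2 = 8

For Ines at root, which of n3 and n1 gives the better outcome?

n1

n3.1.1 (Uma): max(1, 7) = 7
n3.1.2 (Uma): max(-1, 0) = 0
n3.1.3 (Uma): max(0, -3, 3) = 3
n3.1.4 (Uma): max(-5, -2) = -2
n3.1 (Ines): min(7, 0, 3, -2) = -2
n3.2.1 (Uma): max(-8, 2) = 2
n3.2.2 (Uma): max(4, 8) = 8
n3.2 (Ines): min(2, 8) = 2
n3 (Uma): max(-2, 2) = 2
n1.1.1 (Uma): max(4, -1, -5) = 4
n1.1.2 (Uma): max(-1, -8, -4) = -1
n1.1.3 (Uma): max(7, -4, 6) = 7
n1.1 (Ines): min(4, -1, 7) = -1
n1.2.1 (Uma): max(1, -6) = 1
n1.2.2 (Uma): max(-3, 4, -5) = 4
n1.2 (Ines): min(1, 4) = 1
n1 (Uma): max(-1, 1) = 1
Ines prefers the lower value; n3=2, n1=1. n1 is better since 1 < 2.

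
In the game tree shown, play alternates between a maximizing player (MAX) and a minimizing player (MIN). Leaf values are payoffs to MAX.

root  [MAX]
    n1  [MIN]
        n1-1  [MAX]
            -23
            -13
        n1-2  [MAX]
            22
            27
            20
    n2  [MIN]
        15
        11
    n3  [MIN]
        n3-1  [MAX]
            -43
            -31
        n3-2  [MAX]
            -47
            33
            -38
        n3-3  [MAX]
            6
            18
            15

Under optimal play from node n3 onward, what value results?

n3-1 (MAX): max(-43, -31) = -31
n3-2 (MAX): max(-47, 33, -38) = 33
n3-3 (MAX): max(6, 18, 15) = 18
n3 (MIN): min(-31, 33, 18) = -31

-31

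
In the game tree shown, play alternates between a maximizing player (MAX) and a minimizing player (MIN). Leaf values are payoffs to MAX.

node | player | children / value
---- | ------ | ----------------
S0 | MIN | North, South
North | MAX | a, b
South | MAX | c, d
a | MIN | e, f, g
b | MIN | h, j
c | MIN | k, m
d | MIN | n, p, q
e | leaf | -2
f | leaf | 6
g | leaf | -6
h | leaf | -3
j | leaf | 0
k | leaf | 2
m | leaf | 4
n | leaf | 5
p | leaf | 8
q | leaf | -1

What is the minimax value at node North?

a (MIN): min(-2, 6, -6) = -6
b (MIN): min(-3, 0) = -3
North (MAX): max(-6, -3) = -3

-3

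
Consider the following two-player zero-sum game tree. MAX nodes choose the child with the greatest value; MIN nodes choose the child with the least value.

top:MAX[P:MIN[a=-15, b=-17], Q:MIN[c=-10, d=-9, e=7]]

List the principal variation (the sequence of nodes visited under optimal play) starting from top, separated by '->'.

P (MIN): min(-15, -17) = -17
Q (MIN): min(-10, -9, 7) = -10
top (MAX): max(-17, -10) = -10
At top, MAX picks Q (highest: -10).
At Q, MIN picks c (lowest: -10).
Terminal value -10.

top -> Q -> c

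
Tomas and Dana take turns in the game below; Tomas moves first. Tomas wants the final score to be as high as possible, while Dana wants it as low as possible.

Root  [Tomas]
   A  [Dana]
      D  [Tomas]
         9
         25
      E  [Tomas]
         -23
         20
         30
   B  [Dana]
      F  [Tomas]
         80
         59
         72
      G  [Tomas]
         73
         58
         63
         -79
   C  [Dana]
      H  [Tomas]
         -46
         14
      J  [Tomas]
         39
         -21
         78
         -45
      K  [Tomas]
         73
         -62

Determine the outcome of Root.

73

D (Tomas): max(9, 25) = 25
E (Tomas): max(-23, 20, 30) = 30
A (Dana): min(25, 30) = 25
F (Tomas): max(80, 59, 72) = 80
G (Tomas): max(73, 58, 63, -79) = 73
B (Dana): min(80, 73) = 73
H (Tomas): max(-46, 14) = 14
J (Tomas): max(39, -21, 78, -45) = 78
K (Tomas): max(73, -62) = 73
C (Dana): min(14, 78, 73) = 14
Root (Tomas): max(25, 73, 14) = 73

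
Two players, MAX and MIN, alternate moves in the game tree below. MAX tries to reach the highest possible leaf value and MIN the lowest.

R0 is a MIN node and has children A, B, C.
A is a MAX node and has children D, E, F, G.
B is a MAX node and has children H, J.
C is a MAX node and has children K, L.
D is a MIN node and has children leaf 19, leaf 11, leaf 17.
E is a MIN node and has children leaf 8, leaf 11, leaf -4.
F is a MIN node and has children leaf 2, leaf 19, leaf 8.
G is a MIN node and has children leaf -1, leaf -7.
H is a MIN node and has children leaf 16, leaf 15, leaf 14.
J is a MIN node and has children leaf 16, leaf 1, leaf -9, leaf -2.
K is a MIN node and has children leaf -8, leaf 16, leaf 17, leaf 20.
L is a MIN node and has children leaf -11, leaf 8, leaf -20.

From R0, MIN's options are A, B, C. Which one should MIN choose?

D (MIN): min(19, 11, 17) = 11
E (MIN): min(8, 11, -4) = -4
F (MIN): min(2, 19, 8) = 2
G (MIN): min(-1, -7) = -7
A (MAX): max(11, -4, 2, -7) = 11
H (MIN): min(16, 15, 14) = 14
J (MIN): min(16, 1, -9, -2) = -9
B (MAX): max(14, -9) = 14
K (MIN): min(-8, 16, 17, 20) = -8
L (MIN): min(-11, 8, -20) = -20
C (MAX): max(-8, -20) = -8
R0 (MIN): min(11, 14, -8) = -8
MIN at R0 wants the lowest of {A=11, B=14, C=-8}, so chooses C.

C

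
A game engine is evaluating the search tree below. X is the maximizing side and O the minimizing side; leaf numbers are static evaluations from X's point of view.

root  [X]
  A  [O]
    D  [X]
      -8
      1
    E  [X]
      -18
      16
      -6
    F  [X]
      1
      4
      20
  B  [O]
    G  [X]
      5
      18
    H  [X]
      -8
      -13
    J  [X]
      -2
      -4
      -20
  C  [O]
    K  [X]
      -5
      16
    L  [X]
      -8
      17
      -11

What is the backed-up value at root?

D (X): max(-8, 1) = 1
E (X): max(-18, 16, -6) = 16
F (X): max(1, 4, 20) = 20
A (O): min(1, 16, 20) = 1
G (X): max(5, 18) = 18
H (X): max(-8, -13) = -8
J (X): max(-2, -4, -20) = -2
B (O): min(18, -8, -2) = -8
K (X): max(-5, 16) = 16
L (X): max(-8, 17, -11) = 17
C (O): min(16, 17) = 16
root (X): max(1, -8, 16) = 16

16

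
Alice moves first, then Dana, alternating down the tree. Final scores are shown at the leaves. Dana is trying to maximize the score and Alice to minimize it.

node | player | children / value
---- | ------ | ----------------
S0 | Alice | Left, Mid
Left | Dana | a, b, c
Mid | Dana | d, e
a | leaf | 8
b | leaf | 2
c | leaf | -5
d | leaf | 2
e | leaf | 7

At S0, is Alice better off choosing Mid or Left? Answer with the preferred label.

Mid

Mid (Dana): max(2, 7) = 7
Left (Dana): max(8, 2, -5) = 8
Alice prefers the lower value; Mid=7, Left=8. Mid is better since 7 < 8.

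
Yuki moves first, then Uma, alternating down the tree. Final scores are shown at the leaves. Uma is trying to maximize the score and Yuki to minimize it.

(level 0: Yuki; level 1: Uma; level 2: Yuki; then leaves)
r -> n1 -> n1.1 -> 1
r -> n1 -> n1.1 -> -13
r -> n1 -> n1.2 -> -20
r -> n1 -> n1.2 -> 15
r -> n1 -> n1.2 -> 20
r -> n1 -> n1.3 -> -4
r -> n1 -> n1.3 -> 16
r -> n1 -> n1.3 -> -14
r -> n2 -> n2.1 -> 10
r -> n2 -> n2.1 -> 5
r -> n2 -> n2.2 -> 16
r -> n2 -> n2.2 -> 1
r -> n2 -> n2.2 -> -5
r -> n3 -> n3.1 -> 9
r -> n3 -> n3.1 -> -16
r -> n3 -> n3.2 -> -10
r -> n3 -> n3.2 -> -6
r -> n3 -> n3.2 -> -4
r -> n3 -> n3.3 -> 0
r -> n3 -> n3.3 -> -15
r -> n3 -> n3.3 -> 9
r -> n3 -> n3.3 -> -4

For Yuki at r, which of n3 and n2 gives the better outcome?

n3

n3.1 (Yuki): min(9, -16) = -16
n3.2 (Yuki): min(-10, -6, -4) = -10
n3.3 (Yuki): min(0, -15, 9, -4) = -15
n3 (Uma): max(-16, -10, -15) = -10
n2.1 (Yuki): min(10, 5) = 5
n2.2 (Yuki): min(16, 1, -5) = -5
n2 (Uma): max(5, -5) = 5
Yuki prefers the lower value; n3=-10, n2=5. n3 is better since -10 < 5.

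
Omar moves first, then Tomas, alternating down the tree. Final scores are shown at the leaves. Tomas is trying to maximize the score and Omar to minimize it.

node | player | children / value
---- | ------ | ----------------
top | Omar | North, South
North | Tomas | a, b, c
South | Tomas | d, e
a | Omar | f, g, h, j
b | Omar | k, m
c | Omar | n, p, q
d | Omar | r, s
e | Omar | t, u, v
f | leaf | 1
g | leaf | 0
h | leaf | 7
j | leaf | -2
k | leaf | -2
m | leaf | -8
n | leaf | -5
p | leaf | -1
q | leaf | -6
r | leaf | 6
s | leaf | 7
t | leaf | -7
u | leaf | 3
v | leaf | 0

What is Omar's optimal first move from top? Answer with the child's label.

North

a (Omar): min(1, 0, 7, -2) = -2
b (Omar): min(-2, -8) = -8
c (Omar): min(-5, -1, -6) = -6
North (Tomas): max(-2, -8, -6) = -2
d (Omar): min(6, 7) = 6
e (Omar): min(-7, 3, 0) = -7
South (Tomas): max(6, -7) = 6
top (Omar): min(-2, 6) = -2
Omar at top wants the lowest of {North=-2, South=6}, so chooses North.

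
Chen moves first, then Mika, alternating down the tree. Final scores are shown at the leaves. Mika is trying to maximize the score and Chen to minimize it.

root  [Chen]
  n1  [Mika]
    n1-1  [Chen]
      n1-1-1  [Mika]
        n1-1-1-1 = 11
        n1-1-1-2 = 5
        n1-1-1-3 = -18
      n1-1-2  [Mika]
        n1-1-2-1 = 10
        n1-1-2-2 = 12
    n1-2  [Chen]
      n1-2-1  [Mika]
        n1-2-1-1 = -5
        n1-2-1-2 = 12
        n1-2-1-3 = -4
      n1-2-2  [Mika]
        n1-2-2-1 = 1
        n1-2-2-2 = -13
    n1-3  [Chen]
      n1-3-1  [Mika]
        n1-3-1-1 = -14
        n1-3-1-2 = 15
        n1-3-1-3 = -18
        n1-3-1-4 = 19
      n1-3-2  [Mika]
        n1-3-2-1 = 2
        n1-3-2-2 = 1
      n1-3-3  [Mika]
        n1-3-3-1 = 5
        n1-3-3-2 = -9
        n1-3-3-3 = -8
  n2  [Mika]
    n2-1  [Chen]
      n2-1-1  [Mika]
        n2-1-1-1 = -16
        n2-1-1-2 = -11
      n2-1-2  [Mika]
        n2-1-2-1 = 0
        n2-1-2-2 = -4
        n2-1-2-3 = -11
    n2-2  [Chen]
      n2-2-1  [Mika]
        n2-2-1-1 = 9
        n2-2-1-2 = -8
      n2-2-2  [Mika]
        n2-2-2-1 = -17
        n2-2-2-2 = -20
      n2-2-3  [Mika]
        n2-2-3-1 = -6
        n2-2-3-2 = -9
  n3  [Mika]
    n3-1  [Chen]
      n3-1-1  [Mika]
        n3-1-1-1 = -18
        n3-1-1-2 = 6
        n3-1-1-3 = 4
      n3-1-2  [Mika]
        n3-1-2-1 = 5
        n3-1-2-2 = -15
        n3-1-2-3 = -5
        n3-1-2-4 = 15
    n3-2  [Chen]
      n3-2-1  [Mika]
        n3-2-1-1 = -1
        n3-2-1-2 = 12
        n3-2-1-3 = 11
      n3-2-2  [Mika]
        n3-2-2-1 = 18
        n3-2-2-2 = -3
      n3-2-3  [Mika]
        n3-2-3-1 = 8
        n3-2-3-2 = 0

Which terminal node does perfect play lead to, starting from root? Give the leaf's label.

n2-1-1-2

n1-1-1 (Mika): max(11, 5, -18) = 11
n1-1-2 (Mika): max(10, 12) = 12
n1-1 (Chen): min(11, 12) = 11
n1-2-1 (Mika): max(-5, 12, -4) = 12
n1-2-2 (Mika): max(1, -13) = 1
n1-2 (Chen): min(12, 1) = 1
n1-3-1 (Mika): max(-14, 15, -18, 19) = 19
n1-3-2 (Mika): max(2, 1) = 2
n1-3-3 (Mika): max(5, -9, -8) = 5
n1-3 (Chen): min(19, 2, 5) = 2
n1 (Mika): max(11, 1, 2) = 11
n2-1-1 (Mika): max(-16, -11) = -11
n2-1-2 (Mika): max(0, -4, -11) = 0
n2-1 (Chen): min(-11, 0) = -11
n2-2-1 (Mika): max(9, -8) = 9
n2-2-2 (Mika): max(-17, -20) = -17
n2-2-3 (Mika): max(-6, -9) = -6
n2-2 (Chen): min(9, -17, -6) = -17
n2 (Mika): max(-11, -17) = -11
n3-1-1 (Mika): max(-18, 6, 4) = 6
n3-1-2 (Mika): max(5, -15, -5, 15) = 15
n3-1 (Chen): min(6, 15) = 6
n3-2-1 (Mika): max(-1, 12, 11) = 12
n3-2-2 (Mika): max(18, -3) = 18
n3-2-3 (Mika): max(8, 0) = 8
n3-2 (Chen): min(12, 18, 8) = 8
n3 (Mika): max(6, 8) = 8
root (Chen): min(11, -11, 8) = -11
At root, Chen picks n2 (lowest: -11).
At n2, Mika picks n2-1 (highest: -11).
At n2-1, Chen picks n2-1-1 (lowest: -11).
At n2-1-1, Mika picks n2-1-1-2 (highest: -11).
Terminal value -11.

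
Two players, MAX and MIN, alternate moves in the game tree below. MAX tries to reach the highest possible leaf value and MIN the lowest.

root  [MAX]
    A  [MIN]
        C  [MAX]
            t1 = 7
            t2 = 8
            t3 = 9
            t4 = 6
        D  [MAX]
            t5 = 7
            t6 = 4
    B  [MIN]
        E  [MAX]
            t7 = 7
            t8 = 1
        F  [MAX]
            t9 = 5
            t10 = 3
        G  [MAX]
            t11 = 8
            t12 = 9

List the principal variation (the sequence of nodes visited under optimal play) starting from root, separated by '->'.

root -> A -> D -> t5

C (MAX): max(7, 8, 9, 6) = 9
D (MAX): max(7, 4) = 7
A (MIN): min(9, 7) = 7
E (MAX): max(7, 1) = 7
F (MAX): max(5, 3) = 5
G (MAX): max(8, 9) = 9
B (MIN): min(7, 5, 9) = 5
root (MAX): max(7, 5) = 7
At root, MAX picks A (highest: 7).
At A, MIN picks D (lowest: 7).
At D, MAX picks t5 (highest: 7).
Terminal value 7.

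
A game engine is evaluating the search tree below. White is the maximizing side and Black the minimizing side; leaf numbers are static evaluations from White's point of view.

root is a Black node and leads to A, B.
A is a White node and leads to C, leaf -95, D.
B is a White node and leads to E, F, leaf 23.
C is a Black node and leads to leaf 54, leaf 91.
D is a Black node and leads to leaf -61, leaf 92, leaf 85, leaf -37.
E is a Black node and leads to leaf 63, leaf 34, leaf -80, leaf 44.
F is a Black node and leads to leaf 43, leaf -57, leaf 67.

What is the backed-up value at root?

C (Black): min(54, 91) = 54
D (Black): min(-61, 92, 85, -37) = -61
A (White): max(54, -95, -61) = 54
E (Black): min(63, 34, -80, 44) = -80
F (Black): min(43, -57, 67) = -57
B (White): max(-80, -57, 23) = 23
root (Black): min(54, 23) = 23

23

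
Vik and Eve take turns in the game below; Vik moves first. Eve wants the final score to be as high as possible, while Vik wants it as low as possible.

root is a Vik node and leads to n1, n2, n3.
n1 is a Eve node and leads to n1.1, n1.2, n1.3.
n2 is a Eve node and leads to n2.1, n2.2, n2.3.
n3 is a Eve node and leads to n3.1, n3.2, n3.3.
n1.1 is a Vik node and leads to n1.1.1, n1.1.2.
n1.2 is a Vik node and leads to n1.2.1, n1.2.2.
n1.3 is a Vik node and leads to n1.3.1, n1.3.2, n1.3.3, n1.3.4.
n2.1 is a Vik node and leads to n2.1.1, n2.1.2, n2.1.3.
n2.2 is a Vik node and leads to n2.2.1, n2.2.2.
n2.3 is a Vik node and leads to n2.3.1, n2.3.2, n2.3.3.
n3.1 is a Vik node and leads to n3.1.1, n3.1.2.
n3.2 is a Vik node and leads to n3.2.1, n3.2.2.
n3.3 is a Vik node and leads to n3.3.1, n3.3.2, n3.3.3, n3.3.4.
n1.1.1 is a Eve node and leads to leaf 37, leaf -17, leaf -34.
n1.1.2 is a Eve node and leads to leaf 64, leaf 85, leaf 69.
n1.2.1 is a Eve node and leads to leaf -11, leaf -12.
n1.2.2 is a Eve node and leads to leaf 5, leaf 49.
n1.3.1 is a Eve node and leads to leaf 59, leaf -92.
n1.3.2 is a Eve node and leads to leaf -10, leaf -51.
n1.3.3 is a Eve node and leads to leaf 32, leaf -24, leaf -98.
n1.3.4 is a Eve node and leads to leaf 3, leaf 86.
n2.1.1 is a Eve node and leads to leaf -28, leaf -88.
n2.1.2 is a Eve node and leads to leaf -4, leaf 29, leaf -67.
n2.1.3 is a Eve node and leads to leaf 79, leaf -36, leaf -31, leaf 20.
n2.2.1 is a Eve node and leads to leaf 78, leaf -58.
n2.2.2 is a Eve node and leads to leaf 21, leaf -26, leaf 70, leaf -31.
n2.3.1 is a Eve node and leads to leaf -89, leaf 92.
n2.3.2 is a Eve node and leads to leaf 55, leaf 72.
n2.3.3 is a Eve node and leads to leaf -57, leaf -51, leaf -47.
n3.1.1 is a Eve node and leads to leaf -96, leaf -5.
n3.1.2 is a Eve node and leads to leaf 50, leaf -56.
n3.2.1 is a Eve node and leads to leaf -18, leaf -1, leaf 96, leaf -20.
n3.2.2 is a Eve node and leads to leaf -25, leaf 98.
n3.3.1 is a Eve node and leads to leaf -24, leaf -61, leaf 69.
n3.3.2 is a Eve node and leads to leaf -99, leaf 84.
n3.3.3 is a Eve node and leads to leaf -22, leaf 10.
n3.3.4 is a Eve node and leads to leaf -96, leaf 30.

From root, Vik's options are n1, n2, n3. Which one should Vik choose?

n1.1.1 (Eve): max(37, -17, -34) = 37
n1.1.2 (Eve): max(64, 85, 69) = 85
n1.1 (Vik): min(37, 85) = 37
n1.2.1 (Eve): max(-11, -12) = -11
n1.2.2 (Eve): max(5, 49) = 49
n1.2 (Vik): min(-11, 49) = -11
n1.3.1 (Eve): max(59, -92) = 59
n1.3.2 (Eve): max(-10, -51) = -10
n1.3.3 (Eve): max(32, -24, -98) = 32
n1.3.4 (Eve): max(3, 86) = 86
n1.3 (Vik): min(59, -10, 32, 86) = -10
n1 (Eve): max(37, -11, -10) = 37
n2.1.1 (Eve): max(-28, -88) = -28
n2.1.2 (Eve): max(-4, 29, -67) = 29
n2.1.3 (Eve): max(79, -36, -31, 20) = 79
n2.1 (Vik): min(-28, 29, 79) = -28
n2.2.1 (Eve): max(78, -58) = 78
n2.2.2 (Eve): max(21, -26, 70, -31) = 70
n2.2 (Vik): min(78, 70) = 70
n2.3.1 (Eve): max(-89, 92) = 92
n2.3.2 (Eve): max(55, 72) = 72
n2.3.3 (Eve): max(-57, -51, -47) = -47
n2.3 (Vik): min(92, 72, -47) = -47
n2 (Eve): max(-28, 70, -47) = 70
n3.1.1 (Eve): max(-96, -5) = -5
n3.1.2 (Eve): max(50, -56) = 50
n3.1 (Vik): min(-5, 50) = -5
n3.2.1 (Eve): max(-18, -1, 96, -20) = 96
n3.2.2 (Eve): max(-25, 98) = 98
n3.2 (Vik): min(96, 98) = 96
n3.3.1 (Eve): max(-24, -61, 69) = 69
n3.3.2 (Eve): max(-99, 84) = 84
n3.3.3 (Eve): max(-22, 10) = 10
n3.3.4 (Eve): max(-96, 30) = 30
n3.3 (Vik): min(69, 84, 10, 30) = 10
n3 (Eve): max(-5, 96, 10) = 96
root (Vik): min(37, 70, 96) = 37
Vik at root wants the lowest of {n1=37, n2=70, n3=96}, so chooses n1.

n1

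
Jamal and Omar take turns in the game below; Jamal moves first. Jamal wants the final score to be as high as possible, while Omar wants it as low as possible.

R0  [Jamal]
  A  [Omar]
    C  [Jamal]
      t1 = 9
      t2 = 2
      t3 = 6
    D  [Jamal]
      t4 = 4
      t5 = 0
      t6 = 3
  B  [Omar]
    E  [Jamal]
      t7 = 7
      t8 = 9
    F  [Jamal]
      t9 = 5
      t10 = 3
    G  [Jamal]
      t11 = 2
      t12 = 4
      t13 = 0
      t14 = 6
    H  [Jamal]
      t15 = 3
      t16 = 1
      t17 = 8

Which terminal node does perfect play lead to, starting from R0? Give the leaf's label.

C (Jamal): max(9, 2, 6) = 9
D (Jamal): max(4, 0, 3) = 4
A (Omar): min(9, 4) = 4
E (Jamal): max(7, 9) = 9
F (Jamal): max(5, 3) = 5
G (Jamal): max(2, 4, 0, 6) = 6
H (Jamal): max(3, 1, 8) = 8
B (Omar): min(9, 5, 6, 8) = 5
R0 (Jamal): max(4, 5) = 5
At R0, Jamal picks B (highest: 5).
At B, Omar picks F (lowest: 5).
At F, Jamal picks t9 (highest: 5).
Terminal value 5.

t9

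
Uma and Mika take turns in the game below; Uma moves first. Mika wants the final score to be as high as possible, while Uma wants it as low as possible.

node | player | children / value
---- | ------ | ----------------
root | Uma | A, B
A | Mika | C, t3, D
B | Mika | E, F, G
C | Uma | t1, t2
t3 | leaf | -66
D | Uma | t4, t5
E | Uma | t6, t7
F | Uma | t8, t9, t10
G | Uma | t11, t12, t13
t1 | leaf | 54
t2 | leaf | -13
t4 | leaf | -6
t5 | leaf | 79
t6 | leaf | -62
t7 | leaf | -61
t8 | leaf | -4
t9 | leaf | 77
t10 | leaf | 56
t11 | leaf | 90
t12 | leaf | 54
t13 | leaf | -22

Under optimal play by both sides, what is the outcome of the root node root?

C (Uma): min(54, -13) = -13
D (Uma): min(-6, 79) = -6
A (Mika): max(-13, -66, -6) = -6
E (Uma): min(-62, -61) = -62
F (Uma): min(-4, 77, 56) = -4
G (Uma): min(90, 54, -22) = -22
B (Mika): max(-62, -4, -22) = -4
root (Uma): min(-6, -4) = -6

-6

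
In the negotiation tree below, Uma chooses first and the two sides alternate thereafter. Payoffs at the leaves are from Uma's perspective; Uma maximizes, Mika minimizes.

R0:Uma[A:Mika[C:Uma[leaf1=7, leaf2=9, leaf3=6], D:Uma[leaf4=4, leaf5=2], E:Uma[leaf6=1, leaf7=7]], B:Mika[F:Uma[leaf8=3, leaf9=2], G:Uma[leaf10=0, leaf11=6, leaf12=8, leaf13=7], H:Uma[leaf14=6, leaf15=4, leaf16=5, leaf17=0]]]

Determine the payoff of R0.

4

C (Uma): max(7, 9, 6) = 9
D (Uma): max(4, 2) = 4
E (Uma): max(1, 7) = 7
A (Mika): min(9, 4, 7) = 4
F (Uma): max(3, 2) = 3
G (Uma): max(0, 6, 8, 7) = 8
H (Uma): max(6, 4, 5, 0) = 6
B (Mika): min(3, 8, 6) = 3
R0 (Uma): max(4, 3) = 4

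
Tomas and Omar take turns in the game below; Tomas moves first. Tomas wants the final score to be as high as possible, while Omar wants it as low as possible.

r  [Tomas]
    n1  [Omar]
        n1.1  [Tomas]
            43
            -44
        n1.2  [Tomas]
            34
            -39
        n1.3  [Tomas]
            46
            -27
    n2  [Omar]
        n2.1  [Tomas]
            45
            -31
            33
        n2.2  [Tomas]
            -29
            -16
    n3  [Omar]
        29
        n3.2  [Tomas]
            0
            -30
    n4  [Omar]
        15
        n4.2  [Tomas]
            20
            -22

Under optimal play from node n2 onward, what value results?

-16

n2.1 (Tomas): max(45, -31, 33) = 45
n2.2 (Tomas): max(-29, -16) = -16
n2 (Omar): min(45, -16) = -16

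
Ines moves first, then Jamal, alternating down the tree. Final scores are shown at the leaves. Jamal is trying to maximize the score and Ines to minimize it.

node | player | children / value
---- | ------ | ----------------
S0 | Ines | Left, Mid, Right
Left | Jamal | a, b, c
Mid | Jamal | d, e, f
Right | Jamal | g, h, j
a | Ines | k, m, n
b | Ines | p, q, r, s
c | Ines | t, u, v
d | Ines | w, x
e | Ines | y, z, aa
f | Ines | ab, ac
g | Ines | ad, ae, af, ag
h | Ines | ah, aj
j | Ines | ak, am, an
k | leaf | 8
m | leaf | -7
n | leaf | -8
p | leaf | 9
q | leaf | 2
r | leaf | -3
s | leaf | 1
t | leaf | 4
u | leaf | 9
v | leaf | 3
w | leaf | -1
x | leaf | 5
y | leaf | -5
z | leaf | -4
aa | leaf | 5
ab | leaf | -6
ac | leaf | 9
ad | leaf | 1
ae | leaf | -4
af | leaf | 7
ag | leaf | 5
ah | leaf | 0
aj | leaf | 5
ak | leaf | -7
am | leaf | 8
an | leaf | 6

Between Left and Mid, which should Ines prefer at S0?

Mid

a (Ines): min(8, -7, -8) = -8
b (Ines): min(9, 2, -3, 1) = -3
c (Ines): min(4, 9, 3) = 3
Left (Jamal): max(-8, -3, 3) = 3
d (Ines): min(-1, 5) = -1
e (Ines): min(-5, -4, 5) = -5
f (Ines): min(-6, 9) = -6
Mid (Jamal): max(-1, -5, -6) = -1
Ines prefers the lower value; Left=3, Mid=-1. Mid is better since -1 < 3.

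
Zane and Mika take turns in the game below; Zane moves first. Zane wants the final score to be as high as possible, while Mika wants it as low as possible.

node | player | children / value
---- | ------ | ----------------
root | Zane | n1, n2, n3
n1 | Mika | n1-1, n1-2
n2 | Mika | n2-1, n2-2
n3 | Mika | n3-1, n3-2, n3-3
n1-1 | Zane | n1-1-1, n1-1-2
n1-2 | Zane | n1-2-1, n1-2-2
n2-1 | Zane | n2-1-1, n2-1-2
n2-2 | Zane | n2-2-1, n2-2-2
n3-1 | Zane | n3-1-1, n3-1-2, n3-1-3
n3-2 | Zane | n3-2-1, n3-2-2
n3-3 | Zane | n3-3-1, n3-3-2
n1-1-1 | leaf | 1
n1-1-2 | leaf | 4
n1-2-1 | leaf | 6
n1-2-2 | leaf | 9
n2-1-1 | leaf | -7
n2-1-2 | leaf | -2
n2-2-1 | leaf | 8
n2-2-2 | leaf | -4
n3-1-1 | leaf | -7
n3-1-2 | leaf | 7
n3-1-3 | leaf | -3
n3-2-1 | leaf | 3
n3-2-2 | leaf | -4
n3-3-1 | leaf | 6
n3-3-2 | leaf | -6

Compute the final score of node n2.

-2

n2-1 (Zane): max(-7, -2) = -2
n2-2 (Zane): max(8, -4) = 8
n2 (Mika): min(-2, 8) = -2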